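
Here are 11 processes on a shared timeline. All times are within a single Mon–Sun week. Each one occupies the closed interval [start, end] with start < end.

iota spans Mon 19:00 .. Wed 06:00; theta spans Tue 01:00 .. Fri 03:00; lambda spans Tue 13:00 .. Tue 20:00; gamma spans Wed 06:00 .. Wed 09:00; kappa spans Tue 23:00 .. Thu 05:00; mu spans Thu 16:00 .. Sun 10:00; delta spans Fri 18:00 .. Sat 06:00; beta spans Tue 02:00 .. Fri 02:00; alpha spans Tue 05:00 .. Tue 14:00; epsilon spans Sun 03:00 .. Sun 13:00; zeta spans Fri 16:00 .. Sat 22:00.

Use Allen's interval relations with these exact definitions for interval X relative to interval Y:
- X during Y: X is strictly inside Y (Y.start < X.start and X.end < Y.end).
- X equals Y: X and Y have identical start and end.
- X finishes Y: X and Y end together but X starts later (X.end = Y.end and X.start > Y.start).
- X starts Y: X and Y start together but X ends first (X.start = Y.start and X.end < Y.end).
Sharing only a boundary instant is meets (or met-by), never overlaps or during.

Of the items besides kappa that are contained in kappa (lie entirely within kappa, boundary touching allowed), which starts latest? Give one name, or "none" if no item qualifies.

gamma

Target kappa = [Tue 23:00, Thu 05:00].
alpha [Tue 05:00, Tue 14:00] → before → excluded.
beta [Tue 02:00, Fri 02:00] → contains → excluded.
delta [Fri 18:00, Sat 06:00] → after → excluded.
epsilon [Sun 03:00, Sun 13:00] → after → excluded.
gamma [Wed 06:00, Wed 09:00] → during → candidate.
iota [Mon 19:00, Wed 06:00] → overlaps → excluded.
lambda [Tue 13:00, Tue 20:00] → before → excluded.
mu [Thu 16:00, Sun 10:00] → after → excluded.
theta [Tue 01:00, Fri 03:00] → contains → excluded.
zeta [Fri 16:00, Sat 22:00] → after → excluded.
Among candidates, latest start is Wed 06:00 → gamma.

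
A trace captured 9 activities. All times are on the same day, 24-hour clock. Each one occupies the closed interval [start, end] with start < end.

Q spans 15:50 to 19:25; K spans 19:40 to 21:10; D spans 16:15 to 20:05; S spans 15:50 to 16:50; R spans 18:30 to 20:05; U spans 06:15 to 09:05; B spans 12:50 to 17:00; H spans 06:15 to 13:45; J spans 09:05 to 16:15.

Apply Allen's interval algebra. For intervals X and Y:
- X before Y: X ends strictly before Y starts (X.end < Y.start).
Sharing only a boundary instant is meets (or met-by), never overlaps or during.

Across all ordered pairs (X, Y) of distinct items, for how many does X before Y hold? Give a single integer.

18

Checking all 72 ordered pairs for relation 'before'; matching pairs in alphabetical order:
(B, K): B before K ✓
(B, R): B before R ✓
(H, D): H before D ✓
(H, K): H before K ✓
(H, Q): H before Q ✓
(H, R): H before R ✓
(H, S): H before S ✓
(J, K): J before K ✓
(J, R): J before R ✓
(Q, K): Q before K ✓
(S, K): S before K ✓
(S, R): S before R ✓
(U, B): U before B ✓
(U, D): U before D ✓
(U, K): U before K ✓
(U, Q): U before Q ✓
(U, R): U before R ✓
(U, S): U before S ✓
Count: 18.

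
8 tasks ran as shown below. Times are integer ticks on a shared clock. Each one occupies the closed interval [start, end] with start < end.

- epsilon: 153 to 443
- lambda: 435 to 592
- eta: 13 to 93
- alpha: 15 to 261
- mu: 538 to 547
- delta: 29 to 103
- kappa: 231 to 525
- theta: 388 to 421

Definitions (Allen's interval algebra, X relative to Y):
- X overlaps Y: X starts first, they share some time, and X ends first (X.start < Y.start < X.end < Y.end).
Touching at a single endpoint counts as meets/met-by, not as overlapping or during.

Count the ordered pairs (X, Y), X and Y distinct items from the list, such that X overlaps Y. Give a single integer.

Checking all 56 ordered pairs for relation 'overlaps'; matching pairs in alphabetical order:
(alpha, epsilon): alpha overlaps epsilon ✓
(alpha, kappa): alpha overlaps kappa ✓
(epsilon, kappa): epsilon overlaps kappa ✓
(epsilon, lambda): epsilon overlaps lambda ✓
(eta, alpha): eta overlaps alpha ✓
(eta, delta): eta overlaps delta ✓
(kappa, lambda): kappa overlaps lambda ✓
Count: 7.

7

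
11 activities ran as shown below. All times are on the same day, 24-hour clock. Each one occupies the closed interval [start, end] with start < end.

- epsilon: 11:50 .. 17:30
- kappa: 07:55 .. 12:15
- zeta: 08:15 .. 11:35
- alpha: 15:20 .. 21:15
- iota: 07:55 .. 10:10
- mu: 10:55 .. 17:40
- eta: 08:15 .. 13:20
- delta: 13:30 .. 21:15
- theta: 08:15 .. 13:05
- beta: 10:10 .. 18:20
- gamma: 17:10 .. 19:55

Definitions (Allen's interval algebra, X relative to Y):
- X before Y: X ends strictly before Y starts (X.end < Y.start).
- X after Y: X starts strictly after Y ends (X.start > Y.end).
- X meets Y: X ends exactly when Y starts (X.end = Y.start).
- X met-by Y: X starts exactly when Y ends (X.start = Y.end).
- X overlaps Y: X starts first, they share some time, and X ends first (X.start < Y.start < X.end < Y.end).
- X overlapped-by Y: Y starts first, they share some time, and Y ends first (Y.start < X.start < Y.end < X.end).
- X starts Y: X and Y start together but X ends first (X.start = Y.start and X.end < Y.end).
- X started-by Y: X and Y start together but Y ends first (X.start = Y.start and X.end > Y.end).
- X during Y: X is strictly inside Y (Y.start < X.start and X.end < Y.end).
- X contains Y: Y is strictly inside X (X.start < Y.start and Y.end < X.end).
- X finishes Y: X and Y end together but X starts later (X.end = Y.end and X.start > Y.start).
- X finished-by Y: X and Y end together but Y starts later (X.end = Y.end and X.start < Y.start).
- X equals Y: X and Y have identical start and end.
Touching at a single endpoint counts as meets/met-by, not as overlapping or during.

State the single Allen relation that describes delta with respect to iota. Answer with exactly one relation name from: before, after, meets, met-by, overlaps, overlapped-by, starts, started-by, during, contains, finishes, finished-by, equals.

after

delta = [13:30, 21:15]; iota = [07:55, 10:10].
Compare endpoints: delta.start > iota.start, delta.start > iota.end, delta.end > iota.start, delta.end > iota.end.
That pattern is 'after'.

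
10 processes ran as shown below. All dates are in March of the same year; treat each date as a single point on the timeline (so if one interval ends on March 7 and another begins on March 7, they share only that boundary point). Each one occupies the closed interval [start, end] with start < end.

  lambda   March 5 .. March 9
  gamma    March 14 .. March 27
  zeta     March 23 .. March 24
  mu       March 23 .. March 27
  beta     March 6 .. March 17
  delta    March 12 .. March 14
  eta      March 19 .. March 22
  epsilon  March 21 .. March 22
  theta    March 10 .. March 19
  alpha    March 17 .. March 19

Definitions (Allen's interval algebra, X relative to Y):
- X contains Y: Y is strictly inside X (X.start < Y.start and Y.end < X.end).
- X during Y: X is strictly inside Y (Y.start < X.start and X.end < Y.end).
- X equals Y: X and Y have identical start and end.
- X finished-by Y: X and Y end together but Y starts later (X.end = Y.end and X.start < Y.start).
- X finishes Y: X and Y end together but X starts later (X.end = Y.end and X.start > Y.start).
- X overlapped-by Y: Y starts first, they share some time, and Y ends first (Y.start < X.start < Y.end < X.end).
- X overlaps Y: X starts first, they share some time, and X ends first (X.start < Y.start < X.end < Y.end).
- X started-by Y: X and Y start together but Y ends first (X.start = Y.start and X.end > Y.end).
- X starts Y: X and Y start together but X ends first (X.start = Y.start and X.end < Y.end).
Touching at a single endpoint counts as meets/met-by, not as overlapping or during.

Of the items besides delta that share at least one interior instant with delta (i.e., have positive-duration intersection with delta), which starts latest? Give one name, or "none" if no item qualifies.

theta

Target delta = [March 12, March 14].
alpha [March 17, March 19] → after → excluded.
beta [March 6, March 17] → contains → candidate.
epsilon [March 21, March 22] → after → excluded.
eta [March 19, March 22] → after → excluded.
gamma [March 14, March 27] → met-by → excluded.
lambda [March 5, March 9] → before → excluded.
mu [March 23, March 27] → after → excluded.
theta [March 10, March 19] → contains → candidate.
zeta [March 23, March 24] → after → excluded.
Among candidates, latest start is March 10 → theta.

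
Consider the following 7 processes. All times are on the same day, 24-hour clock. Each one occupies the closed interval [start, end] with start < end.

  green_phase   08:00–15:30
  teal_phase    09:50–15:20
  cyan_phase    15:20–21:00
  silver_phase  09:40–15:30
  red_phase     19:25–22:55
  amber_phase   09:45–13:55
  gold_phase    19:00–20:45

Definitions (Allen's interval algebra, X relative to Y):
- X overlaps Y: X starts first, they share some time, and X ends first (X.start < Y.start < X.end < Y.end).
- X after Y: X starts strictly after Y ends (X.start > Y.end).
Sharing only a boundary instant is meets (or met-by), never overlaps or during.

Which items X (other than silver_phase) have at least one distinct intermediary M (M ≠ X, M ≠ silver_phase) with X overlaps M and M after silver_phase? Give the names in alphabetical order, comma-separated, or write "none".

Target silver_phase = [09:40, 15:30].
Intermediaries M with M after silver_phase: gold_phase, red_phase.
Via gold_phase — items with X overlaps gold_phase: none.
Via red_phase — items with X overlaps red_phase: cyan_phase, gold_phase.
Union: cyan_phase, gold_phase.

cyan_phase, gold_phase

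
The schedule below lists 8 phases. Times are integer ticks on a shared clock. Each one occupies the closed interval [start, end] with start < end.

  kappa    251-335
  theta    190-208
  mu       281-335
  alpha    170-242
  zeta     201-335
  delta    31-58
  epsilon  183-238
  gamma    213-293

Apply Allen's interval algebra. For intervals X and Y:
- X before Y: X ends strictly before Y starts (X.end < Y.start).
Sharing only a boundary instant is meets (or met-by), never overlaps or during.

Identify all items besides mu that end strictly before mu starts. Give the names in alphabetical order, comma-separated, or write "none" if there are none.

Target mu = [281, 335].
alpha [170, 242] → before → yes.
delta [31, 58] → before → yes.
epsilon [183, 238] → before → yes.
gamma [213, 293] → overlaps → no.
kappa [251, 335] → finished-by → no.
theta [190, 208] → before → yes.
zeta [201, 335] → finished-by → no.
Result: alpha, delta, epsilon, theta.

alpha, delta, epsilon, theta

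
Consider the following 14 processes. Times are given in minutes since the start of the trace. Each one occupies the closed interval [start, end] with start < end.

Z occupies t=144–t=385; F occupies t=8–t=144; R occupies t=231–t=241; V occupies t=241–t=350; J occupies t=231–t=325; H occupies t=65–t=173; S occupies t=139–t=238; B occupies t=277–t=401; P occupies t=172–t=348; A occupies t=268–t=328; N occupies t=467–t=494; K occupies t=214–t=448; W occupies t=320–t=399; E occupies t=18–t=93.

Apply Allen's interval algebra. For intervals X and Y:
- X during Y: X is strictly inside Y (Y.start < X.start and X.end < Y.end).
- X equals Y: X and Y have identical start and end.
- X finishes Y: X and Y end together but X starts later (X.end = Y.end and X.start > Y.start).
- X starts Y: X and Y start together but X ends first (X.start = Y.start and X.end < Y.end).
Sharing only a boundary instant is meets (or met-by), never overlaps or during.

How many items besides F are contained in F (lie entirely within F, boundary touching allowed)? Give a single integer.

Target F = [t=8, t=144].
A [t=268, t=328] → after → no.
B [t=277, t=401] → after → no.
E [t=18, t=93] → during → counts.
H [t=65, t=173] → overlapped-by → no.
J [t=231, t=325] → after → no.
K [t=214, t=448] → after → no.
N [t=467, t=494] → after → no.
P [t=172, t=348] → after → no.
R [t=231, t=241] → after → no.
S [t=139, t=238] → overlapped-by → no.
V [t=241, t=350] → after → no.
W [t=320, t=399] → after → no.
Z [t=144, t=385] → met-by → no.
Total: 1.

1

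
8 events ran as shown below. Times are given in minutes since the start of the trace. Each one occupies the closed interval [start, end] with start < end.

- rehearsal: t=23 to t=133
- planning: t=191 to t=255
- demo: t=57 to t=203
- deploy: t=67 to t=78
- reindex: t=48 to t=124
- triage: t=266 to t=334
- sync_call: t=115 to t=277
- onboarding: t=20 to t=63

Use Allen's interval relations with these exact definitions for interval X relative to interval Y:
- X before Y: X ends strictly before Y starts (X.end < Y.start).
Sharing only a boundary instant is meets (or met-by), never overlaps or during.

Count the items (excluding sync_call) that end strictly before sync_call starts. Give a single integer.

Target sync_call = [t=115, t=277].
demo [t=57, t=203] → overlaps → no.
deploy [t=67, t=78] → before → counts.
onboarding [t=20, t=63] → before → counts.
planning [t=191, t=255] → during → no.
rehearsal [t=23, t=133] → overlaps → no.
reindex [t=48, t=124] → overlaps → no.
triage [t=266, t=334] → overlapped-by → no.
Total: 2.

2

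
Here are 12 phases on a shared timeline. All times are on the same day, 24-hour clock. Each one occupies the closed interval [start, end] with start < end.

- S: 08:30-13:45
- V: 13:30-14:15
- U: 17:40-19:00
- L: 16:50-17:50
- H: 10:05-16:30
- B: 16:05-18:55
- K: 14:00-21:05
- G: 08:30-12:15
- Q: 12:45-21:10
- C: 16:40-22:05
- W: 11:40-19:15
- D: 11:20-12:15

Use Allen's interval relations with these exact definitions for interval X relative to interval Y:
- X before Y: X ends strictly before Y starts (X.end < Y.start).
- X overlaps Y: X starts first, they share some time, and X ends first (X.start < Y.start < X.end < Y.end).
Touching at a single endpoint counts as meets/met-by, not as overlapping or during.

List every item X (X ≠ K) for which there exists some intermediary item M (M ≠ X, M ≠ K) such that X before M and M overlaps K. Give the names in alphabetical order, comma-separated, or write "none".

Target K = [14:00, 21:05].
Intermediaries M with M overlaps K: H, V, W.
Via H — items with X before H: none.
Via V — items with X before V: D, G.
Via W — items with X before W: none.
Union: D, G.

D, G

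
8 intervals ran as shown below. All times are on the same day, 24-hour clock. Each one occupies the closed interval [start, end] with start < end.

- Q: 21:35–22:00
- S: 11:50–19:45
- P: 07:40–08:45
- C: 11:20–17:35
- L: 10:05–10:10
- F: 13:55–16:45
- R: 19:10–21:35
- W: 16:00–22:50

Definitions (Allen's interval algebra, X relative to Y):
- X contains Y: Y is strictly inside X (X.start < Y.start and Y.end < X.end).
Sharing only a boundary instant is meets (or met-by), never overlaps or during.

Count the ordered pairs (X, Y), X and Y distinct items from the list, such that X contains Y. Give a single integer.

4

Checking all 56 ordered pairs for relation 'contains'; matching pairs in alphabetical order:
(C, F): C contains F ✓
(S, F): S contains F ✓
(W, Q): W contains Q ✓
(W, R): W contains R ✓
Count: 4.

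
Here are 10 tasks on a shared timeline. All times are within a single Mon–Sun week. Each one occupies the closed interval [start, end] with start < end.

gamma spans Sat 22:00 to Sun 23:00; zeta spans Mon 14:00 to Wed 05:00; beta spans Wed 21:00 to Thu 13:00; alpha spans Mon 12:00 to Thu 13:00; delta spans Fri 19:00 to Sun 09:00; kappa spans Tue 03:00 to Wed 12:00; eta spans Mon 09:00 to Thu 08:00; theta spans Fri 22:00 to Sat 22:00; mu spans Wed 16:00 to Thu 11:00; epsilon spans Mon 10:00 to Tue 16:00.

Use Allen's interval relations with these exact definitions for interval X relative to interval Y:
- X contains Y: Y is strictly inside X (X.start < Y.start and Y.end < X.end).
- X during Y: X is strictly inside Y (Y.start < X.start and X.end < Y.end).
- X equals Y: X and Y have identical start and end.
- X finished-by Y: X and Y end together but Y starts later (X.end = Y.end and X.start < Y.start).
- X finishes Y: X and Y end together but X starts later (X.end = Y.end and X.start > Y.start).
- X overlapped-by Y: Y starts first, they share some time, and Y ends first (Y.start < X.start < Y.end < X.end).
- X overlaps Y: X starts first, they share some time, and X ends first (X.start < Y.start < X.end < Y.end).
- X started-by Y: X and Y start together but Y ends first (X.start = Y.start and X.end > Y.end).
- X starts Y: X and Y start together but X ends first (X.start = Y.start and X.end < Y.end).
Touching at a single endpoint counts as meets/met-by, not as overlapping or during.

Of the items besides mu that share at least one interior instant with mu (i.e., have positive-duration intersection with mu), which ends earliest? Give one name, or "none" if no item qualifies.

eta

Target mu = [Wed 16:00, Thu 11:00].
alpha [Mon 12:00, Thu 13:00] → contains → candidate.
beta [Wed 21:00, Thu 13:00] → overlapped-by → candidate.
delta [Fri 19:00, Sun 09:00] → after → excluded.
epsilon [Mon 10:00, Tue 16:00] → before → excluded.
eta [Mon 09:00, Thu 08:00] → overlaps → candidate.
gamma [Sat 22:00, Sun 23:00] → after → excluded.
kappa [Tue 03:00, Wed 12:00] → before → excluded.
theta [Fri 22:00, Sat 22:00] → after → excluded.
zeta [Mon 14:00, Wed 05:00] → before → excluded.
Among candidates, earliest end is Thu 08:00 → eta.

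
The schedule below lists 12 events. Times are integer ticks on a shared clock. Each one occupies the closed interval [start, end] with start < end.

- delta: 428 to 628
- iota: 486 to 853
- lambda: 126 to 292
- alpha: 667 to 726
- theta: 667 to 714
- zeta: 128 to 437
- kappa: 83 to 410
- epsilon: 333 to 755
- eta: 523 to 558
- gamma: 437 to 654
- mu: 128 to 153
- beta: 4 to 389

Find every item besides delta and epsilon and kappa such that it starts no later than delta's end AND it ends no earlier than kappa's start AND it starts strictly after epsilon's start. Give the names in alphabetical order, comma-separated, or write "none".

Conditions: its start is no later than delta's end (X.start <= 628) AND its end is no earlier than kappa's start (X.end >= 83) AND its start is strictly after epsilon's start (X.start > 333).
alpha: start 667 <= 628? ✗; end 726 >= 83? ✓; start 667 > 333? ✓ → no.
beta: start 4 <= 628? ✓; end 389 >= 83? ✓; start 4 > 333? ✗ → no.
eta: start 523 <= 628? ✓; end 558 >= 83? ✓; start 523 > 333? ✓ → yes.
gamma: start 437 <= 628? ✓; end 654 >= 83? ✓; start 437 > 333? ✓ → yes.
iota: start 486 <= 628? ✓; end 853 >= 83? ✓; start 486 > 333? ✓ → yes.
lambda: start 126 <= 628? ✓; end 292 >= 83? ✓; start 126 > 333? ✗ → no.
mu: start 128 <= 628? ✓; end 153 >= 83? ✓; start 128 > 333? ✗ → no.
theta: start 667 <= 628? ✗; end 714 >= 83? ✓; start 667 > 333? ✓ → no.
zeta: start 128 <= 628? ✓; end 437 >= 83? ✓; start 128 > 333? ✗ → no.
Result: eta, gamma, iota.

eta, gamma, iota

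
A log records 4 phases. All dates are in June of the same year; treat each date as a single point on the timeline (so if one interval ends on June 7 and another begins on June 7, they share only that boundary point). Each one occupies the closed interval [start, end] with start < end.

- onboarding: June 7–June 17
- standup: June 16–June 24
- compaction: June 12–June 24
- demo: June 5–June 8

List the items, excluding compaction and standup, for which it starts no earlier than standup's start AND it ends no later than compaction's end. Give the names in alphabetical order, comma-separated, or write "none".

none

Conditions: its start is no earlier than standup's start (X.start >= June 16) AND its end is no later than compaction's end (X.end <= June 24).
demo: start June 5 >= June 16? ✗; end June 8 <= June 24? ✓ → no.
onboarding: start June 7 >= June 16? ✗; end June 17 <= June 24? ✓ → no.
Result: none.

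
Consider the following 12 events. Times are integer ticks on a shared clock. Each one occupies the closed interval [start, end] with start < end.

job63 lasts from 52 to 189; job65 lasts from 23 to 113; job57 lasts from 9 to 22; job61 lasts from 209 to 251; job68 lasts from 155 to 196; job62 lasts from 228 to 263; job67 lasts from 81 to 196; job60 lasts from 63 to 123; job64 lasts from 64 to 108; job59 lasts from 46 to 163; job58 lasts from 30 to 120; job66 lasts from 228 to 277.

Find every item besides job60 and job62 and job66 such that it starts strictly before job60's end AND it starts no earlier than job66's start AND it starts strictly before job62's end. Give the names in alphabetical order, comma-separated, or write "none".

Conditions: its start is strictly before job60's end (X.start < 123) AND its start is no earlier than job66's start (X.start >= 228) AND its start is strictly before job62's end (X.start < 263).
job57: start 9 < 123? ✓; start 9 >= 228? ✗; start 9 < 263? ✓ → no.
job58: start 30 < 123? ✓; start 30 >= 228? ✗; start 30 < 263? ✓ → no.
job59: start 46 < 123? ✓; start 46 >= 228? ✗; start 46 < 263? ✓ → no.
job61: start 209 < 123? ✗; start 209 >= 228? ✗; start 209 < 263? ✓ → no.
job63: start 52 < 123? ✓; start 52 >= 228? ✗; start 52 < 263? ✓ → no.
job64: start 64 < 123? ✓; start 64 >= 228? ✗; start 64 < 263? ✓ → no.
job65: start 23 < 123? ✓; start 23 >= 228? ✗; start 23 < 263? ✓ → no.
job67: start 81 < 123? ✓; start 81 >= 228? ✗; start 81 < 263? ✓ → no.
job68: start 155 < 123? ✗; start 155 >= 228? ✗; start 155 < 263? ✓ → no.
Result: none.

none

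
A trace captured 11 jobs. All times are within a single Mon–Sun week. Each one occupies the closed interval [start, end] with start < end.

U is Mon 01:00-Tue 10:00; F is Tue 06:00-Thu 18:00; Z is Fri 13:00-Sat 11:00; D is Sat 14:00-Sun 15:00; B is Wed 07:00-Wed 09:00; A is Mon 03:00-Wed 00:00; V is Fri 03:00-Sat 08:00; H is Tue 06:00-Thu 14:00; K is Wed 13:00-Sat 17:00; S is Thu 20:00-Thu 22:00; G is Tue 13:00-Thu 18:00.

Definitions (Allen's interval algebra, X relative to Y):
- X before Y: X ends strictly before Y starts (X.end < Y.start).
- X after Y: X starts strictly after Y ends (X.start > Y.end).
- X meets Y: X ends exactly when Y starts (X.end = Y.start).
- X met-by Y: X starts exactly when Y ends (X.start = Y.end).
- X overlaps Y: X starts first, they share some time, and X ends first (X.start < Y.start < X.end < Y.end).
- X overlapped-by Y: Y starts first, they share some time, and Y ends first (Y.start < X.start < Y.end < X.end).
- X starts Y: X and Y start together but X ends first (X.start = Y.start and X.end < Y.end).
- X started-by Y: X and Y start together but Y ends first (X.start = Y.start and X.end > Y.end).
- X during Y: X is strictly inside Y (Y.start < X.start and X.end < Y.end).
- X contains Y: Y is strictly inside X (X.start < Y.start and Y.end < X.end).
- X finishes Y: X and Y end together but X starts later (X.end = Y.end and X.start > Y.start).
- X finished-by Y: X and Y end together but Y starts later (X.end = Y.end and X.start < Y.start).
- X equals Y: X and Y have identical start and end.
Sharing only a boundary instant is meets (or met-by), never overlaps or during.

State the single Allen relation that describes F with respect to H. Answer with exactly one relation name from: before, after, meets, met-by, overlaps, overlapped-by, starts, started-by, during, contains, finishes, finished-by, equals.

F = [Tue 06:00, Thu 18:00]; H = [Tue 06:00, Thu 14:00].
Compare endpoints: F.start = H.start, F.start < H.end, F.end > H.start, F.end > H.end.
That pattern is 'started-by'.

started-by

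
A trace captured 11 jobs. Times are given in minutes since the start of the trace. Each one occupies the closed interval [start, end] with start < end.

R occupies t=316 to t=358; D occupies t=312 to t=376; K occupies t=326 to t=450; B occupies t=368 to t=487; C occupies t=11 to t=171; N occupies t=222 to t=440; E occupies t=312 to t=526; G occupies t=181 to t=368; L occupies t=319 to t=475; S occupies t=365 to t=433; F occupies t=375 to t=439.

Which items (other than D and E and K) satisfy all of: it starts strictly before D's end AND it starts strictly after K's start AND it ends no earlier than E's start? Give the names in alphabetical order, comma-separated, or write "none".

Conditions: its start is strictly before D's end (X.start < t=376) AND its start is strictly after K's start (X.start > t=326) AND its end is no earlier than E's start (X.end >= t=312).
B: start t=368 < t=376? ✓; start t=368 > t=326? ✓; end t=487 >= t=312? ✓ → yes.
C: start t=11 < t=376? ✓; start t=11 > t=326? ✗; end t=171 >= t=312? ✗ → no.
F: start t=375 < t=376? ✓; start t=375 > t=326? ✓; end t=439 >= t=312? ✓ → yes.
G: start t=181 < t=376? ✓; start t=181 > t=326? ✗; end t=368 >= t=312? ✓ → no.
L: start t=319 < t=376? ✓; start t=319 > t=326? ✗; end t=475 >= t=312? ✓ → no.
N: start t=222 < t=376? ✓; start t=222 > t=326? ✗; end t=440 >= t=312? ✓ → no.
R: start t=316 < t=376? ✓; start t=316 > t=326? ✗; end t=358 >= t=312? ✓ → no.
S: start t=365 < t=376? ✓; start t=365 > t=326? ✓; end t=433 >= t=312? ✓ → yes.
Result: B, F, S.

B, F, S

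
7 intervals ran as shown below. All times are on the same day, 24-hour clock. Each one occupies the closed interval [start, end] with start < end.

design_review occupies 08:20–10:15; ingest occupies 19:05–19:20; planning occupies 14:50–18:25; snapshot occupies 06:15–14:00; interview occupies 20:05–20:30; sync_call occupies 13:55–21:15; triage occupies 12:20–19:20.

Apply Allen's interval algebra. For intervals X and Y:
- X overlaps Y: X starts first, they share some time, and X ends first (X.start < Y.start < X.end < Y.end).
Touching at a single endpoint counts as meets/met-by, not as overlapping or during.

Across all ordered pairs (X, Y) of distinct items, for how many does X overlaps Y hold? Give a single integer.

3

Checking all 42 ordered pairs for relation 'overlaps'; matching pairs in alphabetical order:
(snapshot, sync_call): snapshot overlaps sync_call ✓
(snapshot, triage): snapshot overlaps triage ✓
(triage, sync_call): triage overlaps sync_call ✓
Count: 3.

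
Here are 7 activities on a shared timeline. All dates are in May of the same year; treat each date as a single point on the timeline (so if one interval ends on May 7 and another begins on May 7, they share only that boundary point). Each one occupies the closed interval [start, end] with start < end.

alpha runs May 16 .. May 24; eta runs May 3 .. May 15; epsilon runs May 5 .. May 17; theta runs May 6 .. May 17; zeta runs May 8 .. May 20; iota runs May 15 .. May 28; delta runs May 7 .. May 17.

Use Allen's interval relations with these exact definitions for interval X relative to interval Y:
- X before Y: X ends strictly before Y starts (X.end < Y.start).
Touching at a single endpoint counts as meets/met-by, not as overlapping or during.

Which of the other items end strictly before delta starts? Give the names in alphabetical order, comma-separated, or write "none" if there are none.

Target delta = [May 7, May 17].
alpha [May 16, May 24] → overlapped-by → no.
epsilon [May 5, May 17] → finished-by → no.
eta [May 3, May 15] → overlaps → no.
iota [May 15, May 28] → overlapped-by → no.
theta [May 6, May 17] → finished-by → no.
zeta [May 8, May 20] → overlapped-by → no.
Result: none.

none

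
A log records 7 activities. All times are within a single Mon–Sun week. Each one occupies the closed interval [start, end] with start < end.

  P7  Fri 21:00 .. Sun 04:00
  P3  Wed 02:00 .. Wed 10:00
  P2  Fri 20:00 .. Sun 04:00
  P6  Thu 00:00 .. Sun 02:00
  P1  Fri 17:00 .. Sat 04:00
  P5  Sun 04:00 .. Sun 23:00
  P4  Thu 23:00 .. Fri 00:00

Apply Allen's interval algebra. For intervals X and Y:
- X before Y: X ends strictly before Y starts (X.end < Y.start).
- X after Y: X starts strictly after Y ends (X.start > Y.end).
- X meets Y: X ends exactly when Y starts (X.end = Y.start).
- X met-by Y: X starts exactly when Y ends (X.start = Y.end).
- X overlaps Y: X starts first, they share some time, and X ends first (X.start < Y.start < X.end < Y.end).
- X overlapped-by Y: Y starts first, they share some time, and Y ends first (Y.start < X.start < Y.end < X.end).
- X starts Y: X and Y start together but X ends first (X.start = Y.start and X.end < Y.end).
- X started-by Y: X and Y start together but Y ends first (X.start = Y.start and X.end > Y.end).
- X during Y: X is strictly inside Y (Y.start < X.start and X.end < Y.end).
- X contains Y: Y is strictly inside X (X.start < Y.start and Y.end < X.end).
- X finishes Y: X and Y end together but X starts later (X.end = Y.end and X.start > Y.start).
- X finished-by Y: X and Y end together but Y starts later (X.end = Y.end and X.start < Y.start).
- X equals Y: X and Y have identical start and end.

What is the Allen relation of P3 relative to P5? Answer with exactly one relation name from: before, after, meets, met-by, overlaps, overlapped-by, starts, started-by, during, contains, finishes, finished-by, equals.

P3 = [Wed 02:00, Wed 10:00]; P5 = [Sun 04:00, Sun 23:00].
Compare endpoints: P3.start < P5.start, P3.start < P5.end, P3.end < P5.start, P3.end < P5.end.
That pattern is 'before'.

before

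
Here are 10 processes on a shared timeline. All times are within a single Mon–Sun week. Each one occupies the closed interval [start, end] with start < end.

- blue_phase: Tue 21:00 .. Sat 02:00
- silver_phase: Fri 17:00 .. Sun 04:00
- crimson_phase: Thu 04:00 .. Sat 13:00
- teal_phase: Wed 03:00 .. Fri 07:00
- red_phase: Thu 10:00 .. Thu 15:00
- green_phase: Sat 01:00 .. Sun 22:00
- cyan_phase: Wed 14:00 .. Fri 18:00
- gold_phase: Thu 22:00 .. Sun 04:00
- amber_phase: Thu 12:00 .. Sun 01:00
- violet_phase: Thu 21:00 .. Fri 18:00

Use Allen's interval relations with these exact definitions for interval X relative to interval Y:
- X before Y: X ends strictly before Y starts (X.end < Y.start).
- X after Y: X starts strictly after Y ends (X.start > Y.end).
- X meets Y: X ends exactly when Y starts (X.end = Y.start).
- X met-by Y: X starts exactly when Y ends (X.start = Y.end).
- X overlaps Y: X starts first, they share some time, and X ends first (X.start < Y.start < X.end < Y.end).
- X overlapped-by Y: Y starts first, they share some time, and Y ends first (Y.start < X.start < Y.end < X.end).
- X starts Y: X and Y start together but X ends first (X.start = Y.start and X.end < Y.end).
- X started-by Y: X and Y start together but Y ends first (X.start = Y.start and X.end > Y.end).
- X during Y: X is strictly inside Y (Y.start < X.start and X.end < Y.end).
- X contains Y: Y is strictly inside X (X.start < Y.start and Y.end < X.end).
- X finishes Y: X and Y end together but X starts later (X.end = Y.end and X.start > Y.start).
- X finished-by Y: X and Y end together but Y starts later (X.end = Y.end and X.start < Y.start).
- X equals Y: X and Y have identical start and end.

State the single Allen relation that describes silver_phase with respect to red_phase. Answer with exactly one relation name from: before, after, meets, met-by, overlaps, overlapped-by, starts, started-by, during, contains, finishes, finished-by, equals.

after

silver_phase = [Fri 17:00, Sun 04:00]; red_phase = [Thu 10:00, Thu 15:00].
Compare endpoints: silver_phase.start > red_phase.start, silver_phase.start > red_phase.end, silver_phase.end > red_phase.start, silver_phase.end > red_phase.end.
That pattern is 'after'.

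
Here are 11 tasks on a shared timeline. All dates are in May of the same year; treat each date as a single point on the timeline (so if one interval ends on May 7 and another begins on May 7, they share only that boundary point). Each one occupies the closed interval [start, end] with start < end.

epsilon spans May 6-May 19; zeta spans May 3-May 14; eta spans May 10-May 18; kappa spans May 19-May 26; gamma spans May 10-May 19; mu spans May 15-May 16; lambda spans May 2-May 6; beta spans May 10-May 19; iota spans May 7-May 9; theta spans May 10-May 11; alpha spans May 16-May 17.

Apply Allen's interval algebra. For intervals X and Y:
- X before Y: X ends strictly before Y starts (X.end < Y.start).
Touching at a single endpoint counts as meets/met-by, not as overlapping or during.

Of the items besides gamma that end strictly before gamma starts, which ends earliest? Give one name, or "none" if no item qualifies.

lambda

Target gamma = [May 10, May 19].
alpha [May 16, May 17] → during → excluded.
beta [May 10, May 19] → equals → excluded.
epsilon [May 6, May 19] → finished-by → excluded.
eta [May 10, May 18] → starts → excluded.
iota [May 7, May 9] → before → candidate.
kappa [May 19, May 26] → met-by → excluded.
lambda [May 2, May 6] → before → candidate.
mu [May 15, May 16] → during → excluded.
theta [May 10, May 11] → starts → excluded.
zeta [May 3, May 14] → overlaps → excluded.
Among candidates, earliest end is May 6 → lambda.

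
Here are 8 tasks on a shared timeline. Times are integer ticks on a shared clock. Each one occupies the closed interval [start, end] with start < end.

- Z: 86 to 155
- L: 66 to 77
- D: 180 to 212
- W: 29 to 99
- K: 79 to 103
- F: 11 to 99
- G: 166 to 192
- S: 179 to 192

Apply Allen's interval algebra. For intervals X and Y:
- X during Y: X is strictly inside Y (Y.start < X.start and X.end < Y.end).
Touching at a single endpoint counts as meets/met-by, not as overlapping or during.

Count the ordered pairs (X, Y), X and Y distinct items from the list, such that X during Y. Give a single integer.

2

Checking all 56 ordered pairs for relation 'during'; matching pairs in alphabetical order:
(L, F): L during F ✓
(L, W): L during W ✓
Count: 2.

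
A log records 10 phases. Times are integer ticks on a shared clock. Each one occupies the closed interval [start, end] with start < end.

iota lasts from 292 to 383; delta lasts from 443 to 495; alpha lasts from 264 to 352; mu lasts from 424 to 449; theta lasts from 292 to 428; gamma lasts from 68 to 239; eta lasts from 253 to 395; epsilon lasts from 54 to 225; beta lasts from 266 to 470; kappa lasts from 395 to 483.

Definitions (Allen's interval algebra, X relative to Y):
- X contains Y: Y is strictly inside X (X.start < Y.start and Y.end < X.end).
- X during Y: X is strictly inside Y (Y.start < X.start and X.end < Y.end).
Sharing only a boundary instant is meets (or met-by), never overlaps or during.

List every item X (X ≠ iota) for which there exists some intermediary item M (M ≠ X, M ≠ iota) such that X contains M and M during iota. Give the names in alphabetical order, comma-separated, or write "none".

Target iota = [292, 383].
Intermediaries M with M during iota: none.
Union: none.

none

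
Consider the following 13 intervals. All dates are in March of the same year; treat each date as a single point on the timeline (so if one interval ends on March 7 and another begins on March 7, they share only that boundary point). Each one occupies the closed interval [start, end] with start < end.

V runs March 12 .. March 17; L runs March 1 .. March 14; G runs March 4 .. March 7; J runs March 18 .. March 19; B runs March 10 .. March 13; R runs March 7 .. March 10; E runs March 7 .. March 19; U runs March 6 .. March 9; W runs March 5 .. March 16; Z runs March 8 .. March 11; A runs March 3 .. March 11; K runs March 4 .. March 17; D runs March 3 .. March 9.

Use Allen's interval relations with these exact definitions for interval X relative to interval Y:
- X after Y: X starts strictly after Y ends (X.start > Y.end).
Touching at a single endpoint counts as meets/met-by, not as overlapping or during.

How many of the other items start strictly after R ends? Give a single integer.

Target R = [March 7, March 10].
A [March 3, March 11] → contains → no.
B [March 10, March 13] → met-by → no.
D [March 3, March 9] → overlaps → no.
E [March 7, March 19] → started-by → no.
G [March 4, March 7] → meets → no.
J [March 18, March 19] → after → counts.
K [March 4, March 17] → contains → no.
L [March 1, March 14] → contains → no.
U [March 6, March 9] → overlaps → no.
V [March 12, March 17] → after → counts.
W [March 5, March 16] → contains → no.
Z [March 8, March 11] → overlapped-by → no.
Total: 2.

2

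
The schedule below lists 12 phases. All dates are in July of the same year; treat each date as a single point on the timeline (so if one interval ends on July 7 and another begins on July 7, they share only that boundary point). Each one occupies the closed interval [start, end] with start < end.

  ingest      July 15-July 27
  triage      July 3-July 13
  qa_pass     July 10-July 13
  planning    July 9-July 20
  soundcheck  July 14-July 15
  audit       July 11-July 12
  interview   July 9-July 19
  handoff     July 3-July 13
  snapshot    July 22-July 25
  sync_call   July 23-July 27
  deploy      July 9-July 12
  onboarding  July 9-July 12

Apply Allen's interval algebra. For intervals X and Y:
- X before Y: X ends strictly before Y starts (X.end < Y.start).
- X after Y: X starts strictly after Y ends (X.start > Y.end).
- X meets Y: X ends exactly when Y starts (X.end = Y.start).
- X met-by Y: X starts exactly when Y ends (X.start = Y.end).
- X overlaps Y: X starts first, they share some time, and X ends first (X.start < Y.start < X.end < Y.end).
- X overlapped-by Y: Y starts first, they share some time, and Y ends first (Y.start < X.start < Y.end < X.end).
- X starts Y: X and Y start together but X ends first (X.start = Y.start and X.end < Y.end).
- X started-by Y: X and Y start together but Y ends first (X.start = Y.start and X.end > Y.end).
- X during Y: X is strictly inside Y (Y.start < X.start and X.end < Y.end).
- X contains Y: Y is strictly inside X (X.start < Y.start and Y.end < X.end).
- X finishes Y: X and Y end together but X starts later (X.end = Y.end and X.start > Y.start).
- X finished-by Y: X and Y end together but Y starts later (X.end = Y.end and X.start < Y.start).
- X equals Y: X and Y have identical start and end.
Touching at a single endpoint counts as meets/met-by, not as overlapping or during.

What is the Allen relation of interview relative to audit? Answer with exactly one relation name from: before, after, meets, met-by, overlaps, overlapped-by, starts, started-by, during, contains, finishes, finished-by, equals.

interview = [July 9, July 19]; audit = [July 11, July 12].
Compare endpoints: interview.start < audit.start, interview.start < audit.end, interview.end > audit.start, interview.end > audit.end.
That pattern is 'contains'.

contains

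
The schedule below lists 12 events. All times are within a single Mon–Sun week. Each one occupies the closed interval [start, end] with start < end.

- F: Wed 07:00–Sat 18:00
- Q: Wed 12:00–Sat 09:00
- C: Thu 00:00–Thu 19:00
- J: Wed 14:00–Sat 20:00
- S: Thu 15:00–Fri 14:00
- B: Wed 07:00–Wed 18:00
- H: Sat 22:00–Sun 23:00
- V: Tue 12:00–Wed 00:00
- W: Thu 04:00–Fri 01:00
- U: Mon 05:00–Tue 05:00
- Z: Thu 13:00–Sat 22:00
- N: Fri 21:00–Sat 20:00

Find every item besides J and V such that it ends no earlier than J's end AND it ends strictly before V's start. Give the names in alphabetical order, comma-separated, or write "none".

none

Conditions: its end is no earlier than J's end (X.end >= Sat 20:00) AND its end is strictly before V's start (X.end < Tue 12:00).
B: end Wed 18:00 >= Sat 20:00? ✗; end Wed 18:00 < Tue 12:00? ✗ → no.
C: end Thu 19:00 >= Sat 20:00? ✗; end Thu 19:00 < Tue 12:00? ✗ → no.
F: end Sat 18:00 >= Sat 20:00? ✗; end Sat 18:00 < Tue 12:00? ✗ → no.
H: end Sun 23:00 >= Sat 20:00? ✓; end Sun 23:00 < Tue 12:00? ✗ → no.
N: end Sat 20:00 >= Sat 20:00? ✓; end Sat 20:00 < Tue 12:00? ✗ → no.
Q: end Sat 09:00 >= Sat 20:00? ✗; end Sat 09:00 < Tue 12:00? ✗ → no.
S: end Fri 14:00 >= Sat 20:00? ✗; end Fri 14:00 < Tue 12:00? ✗ → no.
U: end Tue 05:00 >= Sat 20:00? ✗; end Tue 05:00 < Tue 12:00? ✓ → no.
W: end Fri 01:00 >= Sat 20:00? ✗; end Fri 01:00 < Tue 12:00? ✗ → no.
Z: end Sat 22:00 >= Sat 20:00? ✓; end Sat 22:00 < Tue 12:00? ✗ → no.
Result: none.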